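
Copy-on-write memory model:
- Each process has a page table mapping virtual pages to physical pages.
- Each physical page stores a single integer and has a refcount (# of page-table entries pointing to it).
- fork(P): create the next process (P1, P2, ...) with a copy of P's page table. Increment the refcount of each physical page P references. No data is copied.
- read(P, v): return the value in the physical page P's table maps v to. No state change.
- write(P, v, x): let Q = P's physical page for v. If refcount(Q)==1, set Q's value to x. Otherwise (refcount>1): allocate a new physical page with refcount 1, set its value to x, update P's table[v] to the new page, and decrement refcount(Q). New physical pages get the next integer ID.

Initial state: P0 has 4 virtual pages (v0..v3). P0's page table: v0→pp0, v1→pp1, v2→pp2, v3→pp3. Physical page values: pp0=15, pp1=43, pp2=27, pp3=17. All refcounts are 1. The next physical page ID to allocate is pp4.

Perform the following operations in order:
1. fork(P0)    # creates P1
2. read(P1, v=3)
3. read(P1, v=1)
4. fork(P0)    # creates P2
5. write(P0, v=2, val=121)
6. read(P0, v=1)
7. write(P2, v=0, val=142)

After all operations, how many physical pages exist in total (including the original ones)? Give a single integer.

Op 1: fork(P0) -> P1. 4 ppages; refcounts: pp0:2 pp1:2 pp2:2 pp3:2
Op 2: read(P1, v3) -> 17. No state change.
Op 3: read(P1, v1) -> 43. No state change.
Op 4: fork(P0) -> P2. 4 ppages; refcounts: pp0:3 pp1:3 pp2:3 pp3:3
Op 5: write(P0, v2, 121). refcount(pp2)=3>1 -> COPY to pp4. 5 ppages; refcounts: pp0:3 pp1:3 pp2:2 pp3:3 pp4:1
Op 6: read(P0, v1) -> 43. No state change.
Op 7: write(P2, v0, 142). refcount(pp0)=3>1 -> COPY to pp5. 6 ppages; refcounts: pp0:2 pp1:3 pp2:2 pp3:3 pp4:1 pp5:1

Answer: 6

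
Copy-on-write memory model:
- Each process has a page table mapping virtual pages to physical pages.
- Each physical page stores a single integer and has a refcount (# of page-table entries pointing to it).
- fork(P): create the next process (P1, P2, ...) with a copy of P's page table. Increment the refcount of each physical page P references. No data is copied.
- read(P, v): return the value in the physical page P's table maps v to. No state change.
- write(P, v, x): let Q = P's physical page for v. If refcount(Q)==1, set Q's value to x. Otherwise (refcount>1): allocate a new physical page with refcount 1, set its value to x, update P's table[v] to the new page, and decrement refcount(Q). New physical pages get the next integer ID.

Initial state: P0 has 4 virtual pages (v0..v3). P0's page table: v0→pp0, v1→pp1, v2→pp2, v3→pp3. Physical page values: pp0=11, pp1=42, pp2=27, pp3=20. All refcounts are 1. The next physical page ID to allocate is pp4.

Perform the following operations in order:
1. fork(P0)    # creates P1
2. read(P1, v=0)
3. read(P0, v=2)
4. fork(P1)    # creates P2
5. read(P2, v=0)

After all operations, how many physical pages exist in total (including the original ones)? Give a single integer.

Answer: 4

Derivation:
Op 1: fork(P0) -> P1. 4 ppages; refcounts: pp0:2 pp1:2 pp2:2 pp3:2
Op 2: read(P1, v0) -> 11. No state change.
Op 3: read(P0, v2) -> 27. No state change.
Op 4: fork(P1) -> P2. 4 ppages; refcounts: pp0:3 pp1:3 pp2:3 pp3:3
Op 5: read(P2, v0) -> 11. No state change.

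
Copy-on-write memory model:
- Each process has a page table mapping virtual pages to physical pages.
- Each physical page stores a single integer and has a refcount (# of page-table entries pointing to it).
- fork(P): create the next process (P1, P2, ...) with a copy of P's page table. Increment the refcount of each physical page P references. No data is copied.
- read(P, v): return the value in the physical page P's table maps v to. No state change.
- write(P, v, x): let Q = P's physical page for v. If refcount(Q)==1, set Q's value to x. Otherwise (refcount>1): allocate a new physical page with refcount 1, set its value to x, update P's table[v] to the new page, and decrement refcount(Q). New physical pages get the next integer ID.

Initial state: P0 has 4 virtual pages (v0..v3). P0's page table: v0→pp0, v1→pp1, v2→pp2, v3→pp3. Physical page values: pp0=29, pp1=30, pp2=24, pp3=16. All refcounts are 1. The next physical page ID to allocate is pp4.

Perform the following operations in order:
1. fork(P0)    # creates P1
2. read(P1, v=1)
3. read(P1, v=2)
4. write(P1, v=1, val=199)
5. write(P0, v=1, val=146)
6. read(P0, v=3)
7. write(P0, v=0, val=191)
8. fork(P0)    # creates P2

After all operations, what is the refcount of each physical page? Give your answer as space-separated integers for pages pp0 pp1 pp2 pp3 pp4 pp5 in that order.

Answer: 1 2 3 3 1 2

Derivation:
Op 1: fork(P0) -> P1. 4 ppages; refcounts: pp0:2 pp1:2 pp2:2 pp3:2
Op 2: read(P1, v1) -> 30. No state change.
Op 3: read(P1, v2) -> 24. No state change.
Op 4: write(P1, v1, 199). refcount(pp1)=2>1 -> COPY to pp4. 5 ppages; refcounts: pp0:2 pp1:1 pp2:2 pp3:2 pp4:1
Op 5: write(P0, v1, 146). refcount(pp1)=1 -> write in place. 5 ppages; refcounts: pp0:2 pp1:1 pp2:2 pp3:2 pp4:1
Op 6: read(P0, v3) -> 16. No state change.
Op 7: write(P0, v0, 191). refcount(pp0)=2>1 -> COPY to pp5. 6 ppages; refcounts: pp0:1 pp1:1 pp2:2 pp3:2 pp4:1 pp5:1
Op 8: fork(P0) -> P2. 6 ppages; refcounts: pp0:1 pp1:2 pp2:3 pp3:3 pp4:1 pp5:2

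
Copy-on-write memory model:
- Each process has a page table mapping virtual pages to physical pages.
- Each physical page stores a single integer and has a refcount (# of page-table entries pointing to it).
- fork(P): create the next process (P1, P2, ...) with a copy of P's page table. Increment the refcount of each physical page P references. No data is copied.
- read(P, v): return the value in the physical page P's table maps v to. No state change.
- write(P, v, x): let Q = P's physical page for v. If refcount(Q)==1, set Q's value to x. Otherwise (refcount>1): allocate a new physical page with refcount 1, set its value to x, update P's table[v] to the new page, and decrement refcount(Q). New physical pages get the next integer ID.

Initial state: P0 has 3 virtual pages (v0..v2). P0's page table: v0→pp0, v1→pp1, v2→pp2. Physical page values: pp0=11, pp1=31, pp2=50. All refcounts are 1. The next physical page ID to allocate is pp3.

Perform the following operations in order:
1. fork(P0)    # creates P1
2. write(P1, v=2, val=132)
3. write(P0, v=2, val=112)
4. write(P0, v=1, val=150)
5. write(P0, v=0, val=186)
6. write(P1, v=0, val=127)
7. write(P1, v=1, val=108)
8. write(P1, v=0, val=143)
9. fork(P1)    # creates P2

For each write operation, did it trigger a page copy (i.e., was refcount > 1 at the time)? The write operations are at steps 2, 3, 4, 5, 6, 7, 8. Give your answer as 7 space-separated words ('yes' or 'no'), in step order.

Op 1: fork(P0) -> P1. 3 ppages; refcounts: pp0:2 pp1:2 pp2:2
Op 2: write(P1, v2, 132). refcount(pp2)=2>1 -> COPY to pp3. 4 ppages; refcounts: pp0:2 pp1:2 pp2:1 pp3:1
Op 3: write(P0, v2, 112). refcount(pp2)=1 -> write in place. 4 ppages; refcounts: pp0:2 pp1:2 pp2:1 pp3:1
Op 4: write(P0, v1, 150). refcount(pp1)=2>1 -> COPY to pp4. 5 ppages; refcounts: pp0:2 pp1:1 pp2:1 pp3:1 pp4:1
Op 5: write(P0, v0, 186). refcount(pp0)=2>1 -> COPY to pp5. 6 ppages; refcounts: pp0:1 pp1:1 pp2:1 pp3:1 pp4:1 pp5:1
Op 6: write(P1, v0, 127). refcount(pp0)=1 -> write in place. 6 ppages; refcounts: pp0:1 pp1:1 pp2:1 pp3:1 pp4:1 pp5:1
Op 7: write(P1, v1, 108). refcount(pp1)=1 -> write in place. 6 ppages; refcounts: pp0:1 pp1:1 pp2:1 pp3:1 pp4:1 pp5:1
Op 8: write(P1, v0, 143). refcount(pp0)=1 -> write in place. 6 ppages; refcounts: pp0:1 pp1:1 pp2:1 pp3:1 pp4:1 pp5:1
Op 9: fork(P1) -> P2. 6 ppages; refcounts: pp0:2 pp1:2 pp2:1 pp3:2 pp4:1 pp5:1

yes no yes yes no no no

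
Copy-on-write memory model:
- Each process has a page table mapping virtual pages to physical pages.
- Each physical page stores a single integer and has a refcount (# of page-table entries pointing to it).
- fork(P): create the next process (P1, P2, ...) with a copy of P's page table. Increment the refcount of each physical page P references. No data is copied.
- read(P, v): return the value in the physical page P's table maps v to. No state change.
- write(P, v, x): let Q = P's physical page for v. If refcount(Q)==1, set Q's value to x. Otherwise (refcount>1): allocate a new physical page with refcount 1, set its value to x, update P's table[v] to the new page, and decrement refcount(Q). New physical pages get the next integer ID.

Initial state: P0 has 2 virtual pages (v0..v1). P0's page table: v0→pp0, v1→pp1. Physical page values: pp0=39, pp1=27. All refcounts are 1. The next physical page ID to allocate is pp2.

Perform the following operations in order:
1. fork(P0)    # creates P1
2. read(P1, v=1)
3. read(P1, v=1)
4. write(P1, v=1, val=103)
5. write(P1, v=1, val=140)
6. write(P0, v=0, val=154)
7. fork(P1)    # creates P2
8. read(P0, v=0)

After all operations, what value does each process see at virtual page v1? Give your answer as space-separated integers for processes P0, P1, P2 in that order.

Op 1: fork(P0) -> P1. 2 ppages; refcounts: pp0:2 pp1:2
Op 2: read(P1, v1) -> 27. No state change.
Op 3: read(P1, v1) -> 27. No state change.
Op 4: write(P1, v1, 103). refcount(pp1)=2>1 -> COPY to pp2. 3 ppages; refcounts: pp0:2 pp1:1 pp2:1
Op 5: write(P1, v1, 140). refcount(pp2)=1 -> write in place. 3 ppages; refcounts: pp0:2 pp1:1 pp2:1
Op 6: write(P0, v0, 154). refcount(pp0)=2>1 -> COPY to pp3. 4 ppages; refcounts: pp0:1 pp1:1 pp2:1 pp3:1
Op 7: fork(P1) -> P2. 4 ppages; refcounts: pp0:2 pp1:1 pp2:2 pp3:1
Op 8: read(P0, v0) -> 154. No state change.
P0: v1 -> pp1 = 27
P1: v1 -> pp2 = 140
P2: v1 -> pp2 = 140

Answer: 27 140 140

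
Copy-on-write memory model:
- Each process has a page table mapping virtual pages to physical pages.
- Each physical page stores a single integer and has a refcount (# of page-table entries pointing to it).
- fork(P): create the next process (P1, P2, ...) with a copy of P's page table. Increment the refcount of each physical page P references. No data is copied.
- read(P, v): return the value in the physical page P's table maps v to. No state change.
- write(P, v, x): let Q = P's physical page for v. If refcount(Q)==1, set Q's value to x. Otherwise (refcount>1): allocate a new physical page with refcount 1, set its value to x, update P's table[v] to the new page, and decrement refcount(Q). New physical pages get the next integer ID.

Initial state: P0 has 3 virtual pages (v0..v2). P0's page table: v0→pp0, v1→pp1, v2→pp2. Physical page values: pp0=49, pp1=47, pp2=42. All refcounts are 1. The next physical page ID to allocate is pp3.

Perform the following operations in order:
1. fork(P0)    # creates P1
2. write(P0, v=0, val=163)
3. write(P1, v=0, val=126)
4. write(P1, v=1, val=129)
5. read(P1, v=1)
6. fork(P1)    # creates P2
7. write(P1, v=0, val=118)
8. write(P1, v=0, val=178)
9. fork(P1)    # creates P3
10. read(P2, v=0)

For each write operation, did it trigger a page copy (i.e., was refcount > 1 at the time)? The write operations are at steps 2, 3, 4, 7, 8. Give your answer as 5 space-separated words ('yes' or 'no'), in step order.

Op 1: fork(P0) -> P1. 3 ppages; refcounts: pp0:2 pp1:2 pp2:2
Op 2: write(P0, v0, 163). refcount(pp0)=2>1 -> COPY to pp3. 4 ppages; refcounts: pp0:1 pp1:2 pp2:2 pp3:1
Op 3: write(P1, v0, 126). refcount(pp0)=1 -> write in place. 4 ppages; refcounts: pp0:1 pp1:2 pp2:2 pp3:1
Op 4: write(P1, v1, 129). refcount(pp1)=2>1 -> COPY to pp4. 5 ppages; refcounts: pp0:1 pp1:1 pp2:2 pp3:1 pp4:1
Op 5: read(P1, v1) -> 129. No state change.
Op 6: fork(P1) -> P2. 5 ppages; refcounts: pp0:2 pp1:1 pp2:3 pp3:1 pp4:2
Op 7: write(P1, v0, 118). refcount(pp0)=2>1 -> COPY to pp5. 6 ppages; refcounts: pp0:1 pp1:1 pp2:3 pp3:1 pp4:2 pp5:1
Op 8: write(P1, v0, 178). refcount(pp5)=1 -> write in place. 6 ppages; refcounts: pp0:1 pp1:1 pp2:3 pp3:1 pp4:2 pp5:1
Op 9: fork(P1) -> P3. 6 ppages; refcounts: pp0:1 pp1:1 pp2:4 pp3:1 pp4:3 pp5:2
Op 10: read(P2, v0) -> 126. No state change.

yes no yes yes no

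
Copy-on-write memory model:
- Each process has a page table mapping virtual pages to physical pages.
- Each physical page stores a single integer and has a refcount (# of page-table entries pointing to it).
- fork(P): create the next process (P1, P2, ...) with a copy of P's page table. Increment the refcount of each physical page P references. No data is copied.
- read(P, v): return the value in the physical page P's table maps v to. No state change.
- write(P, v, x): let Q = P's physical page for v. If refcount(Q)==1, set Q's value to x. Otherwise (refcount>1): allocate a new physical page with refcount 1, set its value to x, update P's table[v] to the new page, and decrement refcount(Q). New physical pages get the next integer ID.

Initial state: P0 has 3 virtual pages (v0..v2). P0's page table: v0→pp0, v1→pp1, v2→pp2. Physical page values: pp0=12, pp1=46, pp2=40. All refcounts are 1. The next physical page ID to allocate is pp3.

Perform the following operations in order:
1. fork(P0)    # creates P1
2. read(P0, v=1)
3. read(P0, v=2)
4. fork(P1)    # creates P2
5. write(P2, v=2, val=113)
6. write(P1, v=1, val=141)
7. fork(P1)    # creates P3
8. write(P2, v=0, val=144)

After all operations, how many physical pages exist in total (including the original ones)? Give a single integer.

Answer: 6

Derivation:
Op 1: fork(P0) -> P1. 3 ppages; refcounts: pp0:2 pp1:2 pp2:2
Op 2: read(P0, v1) -> 46. No state change.
Op 3: read(P0, v2) -> 40. No state change.
Op 4: fork(P1) -> P2. 3 ppages; refcounts: pp0:3 pp1:3 pp2:3
Op 5: write(P2, v2, 113). refcount(pp2)=3>1 -> COPY to pp3. 4 ppages; refcounts: pp0:3 pp1:3 pp2:2 pp3:1
Op 6: write(P1, v1, 141). refcount(pp1)=3>1 -> COPY to pp4. 5 ppages; refcounts: pp0:3 pp1:2 pp2:2 pp3:1 pp4:1
Op 7: fork(P1) -> P3. 5 ppages; refcounts: pp0:4 pp1:2 pp2:3 pp3:1 pp4:2
Op 8: write(P2, v0, 144). refcount(pp0)=4>1 -> COPY to pp5. 6 ppages; refcounts: pp0:3 pp1:2 pp2:3 pp3:1 pp4:2 pp5:1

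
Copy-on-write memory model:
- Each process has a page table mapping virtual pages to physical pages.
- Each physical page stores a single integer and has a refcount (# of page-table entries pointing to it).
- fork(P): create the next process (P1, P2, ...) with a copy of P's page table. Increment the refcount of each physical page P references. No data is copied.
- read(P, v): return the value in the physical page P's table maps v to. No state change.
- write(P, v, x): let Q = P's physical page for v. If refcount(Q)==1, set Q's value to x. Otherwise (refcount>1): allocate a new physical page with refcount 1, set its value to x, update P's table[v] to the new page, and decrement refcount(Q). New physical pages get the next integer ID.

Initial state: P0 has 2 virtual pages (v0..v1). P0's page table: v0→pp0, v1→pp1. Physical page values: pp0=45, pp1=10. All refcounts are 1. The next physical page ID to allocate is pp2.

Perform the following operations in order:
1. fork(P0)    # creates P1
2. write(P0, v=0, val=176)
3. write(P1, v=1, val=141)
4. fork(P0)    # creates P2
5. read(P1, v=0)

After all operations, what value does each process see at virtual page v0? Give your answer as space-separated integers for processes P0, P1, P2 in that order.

Answer: 176 45 176

Derivation:
Op 1: fork(P0) -> P1. 2 ppages; refcounts: pp0:2 pp1:2
Op 2: write(P0, v0, 176). refcount(pp0)=2>1 -> COPY to pp2. 3 ppages; refcounts: pp0:1 pp1:2 pp2:1
Op 3: write(P1, v1, 141). refcount(pp1)=2>1 -> COPY to pp3. 4 ppages; refcounts: pp0:1 pp1:1 pp2:1 pp3:1
Op 4: fork(P0) -> P2. 4 ppages; refcounts: pp0:1 pp1:2 pp2:2 pp3:1
Op 5: read(P1, v0) -> 45. No state change.
P0: v0 -> pp2 = 176
P1: v0 -> pp0 = 45
P2: v0 -> pp2 = 176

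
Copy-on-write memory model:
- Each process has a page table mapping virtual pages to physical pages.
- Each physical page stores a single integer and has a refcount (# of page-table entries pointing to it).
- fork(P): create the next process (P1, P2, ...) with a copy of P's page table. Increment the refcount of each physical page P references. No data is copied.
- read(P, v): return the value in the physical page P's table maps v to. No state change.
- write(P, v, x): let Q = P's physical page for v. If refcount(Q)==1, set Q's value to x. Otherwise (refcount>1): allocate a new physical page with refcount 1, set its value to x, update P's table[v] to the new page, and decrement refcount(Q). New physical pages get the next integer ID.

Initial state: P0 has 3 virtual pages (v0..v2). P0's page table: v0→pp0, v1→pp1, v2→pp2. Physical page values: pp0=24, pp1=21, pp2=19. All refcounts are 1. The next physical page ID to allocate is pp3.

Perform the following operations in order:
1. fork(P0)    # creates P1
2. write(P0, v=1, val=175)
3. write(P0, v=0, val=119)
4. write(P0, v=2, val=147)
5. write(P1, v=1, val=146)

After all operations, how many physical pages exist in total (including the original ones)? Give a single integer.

Op 1: fork(P0) -> P1. 3 ppages; refcounts: pp0:2 pp1:2 pp2:2
Op 2: write(P0, v1, 175). refcount(pp1)=2>1 -> COPY to pp3. 4 ppages; refcounts: pp0:2 pp1:1 pp2:2 pp3:1
Op 3: write(P0, v0, 119). refcount(pp0)=2>1 -> COPY to pp4. 5 ppages; refcounts: pp0:1 pp1:1 pp2:2 pp3:1 pp4:1
Op 4: write(P0, v2, 147). refcount(pp2)=2>1 -> COPY to pp5. 6 ppages; refcounts: pp0:1 pp1:1 pp2:1 pp3:1 pp4:1 pp5:1
Op 5: write(P1, v1, 146). refcount(pp1)=1 -> write in place. 6 ppages; refcounts: pp0:1 pp1:1 pp2:1 pp3:1 pp4:1 pp5:1

Answer: 6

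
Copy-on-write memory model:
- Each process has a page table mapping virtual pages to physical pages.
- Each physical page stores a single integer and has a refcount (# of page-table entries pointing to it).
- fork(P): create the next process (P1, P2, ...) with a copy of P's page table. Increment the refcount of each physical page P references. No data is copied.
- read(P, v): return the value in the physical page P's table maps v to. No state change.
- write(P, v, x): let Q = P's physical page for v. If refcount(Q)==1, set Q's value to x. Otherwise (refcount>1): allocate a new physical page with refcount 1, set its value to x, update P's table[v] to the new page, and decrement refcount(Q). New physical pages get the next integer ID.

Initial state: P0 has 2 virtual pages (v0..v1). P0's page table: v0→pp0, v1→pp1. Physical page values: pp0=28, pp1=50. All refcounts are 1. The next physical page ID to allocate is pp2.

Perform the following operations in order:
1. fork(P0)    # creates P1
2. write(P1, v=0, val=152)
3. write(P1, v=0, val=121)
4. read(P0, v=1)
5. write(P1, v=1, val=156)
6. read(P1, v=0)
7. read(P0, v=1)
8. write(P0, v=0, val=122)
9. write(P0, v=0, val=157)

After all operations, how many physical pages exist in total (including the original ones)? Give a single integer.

Op 1: fork(P0) -> P1. 2 ppages; refcounts: pp0:2 pp1:2
Op 2: write(P1, v0, 152). refcount(pp0)=2>1 -> COPY to pp2. 3 ppages; refcounts: pp0:1 pp1:2 pp2:1
Op 3: write(P1, v0, 121). refcount(pp2)=1 -> write in place. 3 ppages; refcounts: pp0:1 pp1:2 pp2:1
Op 4: read(P0, v1) -> 50. No state change.
Op 5: write(P1, v1, 156). refcount(pp1)=2>1 -> COPY to pp3. 4 ppages; refcounts: pp0:1 pp1:1 pp2:1 pp3:1
Op 6: read(P1, v0) -> 121. No state change.
Op 7: read(P0, v1) -> 50. No state change.
Op 8: write(P0, v0, 122). refcount(pp0)=1 -> write in place. 4 ppages; refcounts: pp0:1 pp1:1 pp2:1 pp3:1
Op 9: write(P0, v0, 157). refcount(pp0)=1 -> write in place. 4 ppages; refcounts: pp0:1 pp1:1 pp2:1 pp3:1

Answer: 4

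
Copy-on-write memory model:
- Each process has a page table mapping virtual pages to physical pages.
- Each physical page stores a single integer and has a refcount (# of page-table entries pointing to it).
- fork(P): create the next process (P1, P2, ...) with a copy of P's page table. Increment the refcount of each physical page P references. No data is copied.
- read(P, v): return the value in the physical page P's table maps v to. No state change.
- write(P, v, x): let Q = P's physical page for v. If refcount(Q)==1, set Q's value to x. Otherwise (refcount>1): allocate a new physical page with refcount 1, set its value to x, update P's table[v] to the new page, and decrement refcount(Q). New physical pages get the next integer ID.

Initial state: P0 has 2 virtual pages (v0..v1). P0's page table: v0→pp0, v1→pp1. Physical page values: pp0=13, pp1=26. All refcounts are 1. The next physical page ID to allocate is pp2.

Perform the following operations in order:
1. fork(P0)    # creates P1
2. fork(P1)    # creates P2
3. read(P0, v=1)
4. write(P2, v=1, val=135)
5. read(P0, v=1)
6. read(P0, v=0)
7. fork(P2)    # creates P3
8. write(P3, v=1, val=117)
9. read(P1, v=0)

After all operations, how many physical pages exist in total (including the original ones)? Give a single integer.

Op 1: fork(P0) -> P1. 2 ppages; refcounts: pp0:2 pp1:2
Op 2: fork(P1) -> P2. 2 ppages; refcounts: pp0:3 pp1:3
Op 3: read(P0, v1) -> 26. No state change.
Op 4: write(P2, v1, 135). refcount(pp1)=3>1 -> COPY to pp2. 3 ppages; refcounts: pp0:3 pp1:2 pp2:1
Op 5: read(P0, v1) -> 26. No state change.
Op 6: read(P0, v0) -> 13. No state change.
Op 7: fork(P2) -> P3. 3 ppages; refcounts: pp0:4 pp1:2 pp2:2
Op 8: write(P3, v1, 117). refcount(pp2)=2>1 -> COPY to pp3. 4 ppages; refcounts: pp0:4 pp1:2 pp2:1 pp3:1
Op 9: read(P1, v0) -> 13. No state change.

Answer: 4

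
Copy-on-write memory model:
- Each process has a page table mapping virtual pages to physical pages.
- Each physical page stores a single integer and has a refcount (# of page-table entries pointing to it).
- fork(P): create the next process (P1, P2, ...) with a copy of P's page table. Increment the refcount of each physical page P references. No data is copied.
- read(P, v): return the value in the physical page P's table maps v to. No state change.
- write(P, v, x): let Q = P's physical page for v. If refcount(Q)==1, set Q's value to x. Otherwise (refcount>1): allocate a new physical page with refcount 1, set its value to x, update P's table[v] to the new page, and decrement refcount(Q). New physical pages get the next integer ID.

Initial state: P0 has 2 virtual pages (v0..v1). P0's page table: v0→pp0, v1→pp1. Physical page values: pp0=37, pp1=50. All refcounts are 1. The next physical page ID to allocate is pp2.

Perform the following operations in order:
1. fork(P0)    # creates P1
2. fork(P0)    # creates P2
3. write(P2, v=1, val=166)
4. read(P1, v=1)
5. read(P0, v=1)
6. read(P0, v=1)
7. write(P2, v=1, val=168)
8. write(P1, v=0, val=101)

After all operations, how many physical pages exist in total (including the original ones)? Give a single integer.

Answer: 4

Derivation:
Op 1: fork(P0) -> P1. 2 ppages; refcounts: pp0:2 pp1:2
Op 2: fork(P0) -> P2. 2 ppages; refcounts: pp0:3 pp1:3
Op 3: write(P2, v1, 166). refcount(pp1)=3>1 -> COPY to pp2. 3 ppages; refcounts: pp0:3 pp1:2 pp2:1
Op 4: read(P1, v1) -> 50. No state change.
Op 5: read(P0, v1) -> 50. No state change.
Op 6: read(P0, v1) -> 50. No state change.
Op 7: write(P2, v1, 168). refcount(pp2)=1 -> write in place. 3 ppages; refcounts: pp0:3 pp1:2 pp2:1
Op 8: write(P1, v0, 101). refcount(pp0)=3>1 -> COPY to pp3. 4 ppages; refcounts: pp0:2 pp1:2 pp2:1 pp3:1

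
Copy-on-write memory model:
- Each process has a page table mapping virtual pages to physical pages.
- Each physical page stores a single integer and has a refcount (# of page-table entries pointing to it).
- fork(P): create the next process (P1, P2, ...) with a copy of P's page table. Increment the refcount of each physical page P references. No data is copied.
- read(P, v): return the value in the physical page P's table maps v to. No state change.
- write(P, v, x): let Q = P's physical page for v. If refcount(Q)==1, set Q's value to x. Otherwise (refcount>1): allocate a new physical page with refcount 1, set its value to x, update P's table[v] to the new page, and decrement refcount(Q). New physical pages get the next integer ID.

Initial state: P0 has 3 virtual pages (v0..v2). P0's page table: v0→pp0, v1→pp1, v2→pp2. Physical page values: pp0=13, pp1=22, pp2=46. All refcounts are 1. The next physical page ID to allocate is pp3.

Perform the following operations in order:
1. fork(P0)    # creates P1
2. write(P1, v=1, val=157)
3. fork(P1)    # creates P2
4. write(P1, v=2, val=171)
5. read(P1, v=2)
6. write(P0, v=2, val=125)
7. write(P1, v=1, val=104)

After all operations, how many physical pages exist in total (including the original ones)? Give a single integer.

Op 1: fork(P0) -> P1. 3 ppages; refcounts: pp0:2 pp1:2 pp2:2
Op 2: write(P1, v1, 157). refcount(pp1)=2>1 -> COPY to pp3. 4 ppages; refcounts: pp0:2 pp1:1 pp2:2 pp3:1
Op 3: fork(P1) -> P2. 4 ppages; refcounts: pp0:3 pp1:1 pp2:3 pp3:2
Op 4: write(P1, v2, 171). refcount(pp2)=3>1 -> COPY to pp4. 5 ppages; refcounts: pp0:3 pp1:1 pp2:2 pp3:2 pp4:1
Op 5: read(P1, v2) -> 171. No state change.
Op 6: write(P0, v2, 125). refcount(pp2)=2>1 -> COPY to pp5. 6 ppages; refcounts: pp0:3 pp1:1 pp2:1 pp3:2 pp4:1 pp5:1
Op 7: write(P1, v1, 104). refcount(pp3)=2>1 -> COPY to pp6. 7 ppages; refcounts: pp0:3 pp1:1 pp2:1 pp3:1 pp4:1 pp5:1 pp6:1

Answer: 7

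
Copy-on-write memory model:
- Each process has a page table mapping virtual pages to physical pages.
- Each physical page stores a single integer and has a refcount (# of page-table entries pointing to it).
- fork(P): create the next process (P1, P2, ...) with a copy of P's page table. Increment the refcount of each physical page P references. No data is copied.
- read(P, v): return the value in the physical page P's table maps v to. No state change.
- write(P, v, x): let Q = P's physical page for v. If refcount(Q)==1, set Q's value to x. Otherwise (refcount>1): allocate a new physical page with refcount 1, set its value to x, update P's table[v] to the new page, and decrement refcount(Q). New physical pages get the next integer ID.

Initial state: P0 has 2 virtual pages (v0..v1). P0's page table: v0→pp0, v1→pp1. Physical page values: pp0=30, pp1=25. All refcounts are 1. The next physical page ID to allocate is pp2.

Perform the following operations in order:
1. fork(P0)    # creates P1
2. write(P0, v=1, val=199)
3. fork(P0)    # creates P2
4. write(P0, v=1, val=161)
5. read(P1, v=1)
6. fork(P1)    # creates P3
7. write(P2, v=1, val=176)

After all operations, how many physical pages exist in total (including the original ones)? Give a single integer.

Answer: 4

Derivation:
Op 1: fork(P0) -> P1. 2 ppages; refcounts: pp0:2 pp1:2
Op 2: write(P0, v1, 199). refcount(pp1)=2>1 -> COPY to pp2. 3 ppages; refcounts: pp0:2 pp1:1 pp2:1
Op 3: fork(P0) -> P2. 3 ppages; refcounts: pp0:3 pp1:1 pp2:2
Op 4: write(P0, v1, 161). refcount(pp2)=2>1 -> COPY to pp3. 4 ppages; refcounts: pp0:3 pp1:1 pp2:1 pp3:1
Op 5: read(P1, v1) -> 25. No state change.
Op 6: fork(P1) -> P3. 4 ppages; refcounts: pp0:4 pp1:2 pp2:1 pp3:1
Op 7: write(P2, v1, 176). refcount(pp2)=1 -> write in place. 4 ppages; refcounts: pp0:4 pp1:2 pp2:1 pp3:1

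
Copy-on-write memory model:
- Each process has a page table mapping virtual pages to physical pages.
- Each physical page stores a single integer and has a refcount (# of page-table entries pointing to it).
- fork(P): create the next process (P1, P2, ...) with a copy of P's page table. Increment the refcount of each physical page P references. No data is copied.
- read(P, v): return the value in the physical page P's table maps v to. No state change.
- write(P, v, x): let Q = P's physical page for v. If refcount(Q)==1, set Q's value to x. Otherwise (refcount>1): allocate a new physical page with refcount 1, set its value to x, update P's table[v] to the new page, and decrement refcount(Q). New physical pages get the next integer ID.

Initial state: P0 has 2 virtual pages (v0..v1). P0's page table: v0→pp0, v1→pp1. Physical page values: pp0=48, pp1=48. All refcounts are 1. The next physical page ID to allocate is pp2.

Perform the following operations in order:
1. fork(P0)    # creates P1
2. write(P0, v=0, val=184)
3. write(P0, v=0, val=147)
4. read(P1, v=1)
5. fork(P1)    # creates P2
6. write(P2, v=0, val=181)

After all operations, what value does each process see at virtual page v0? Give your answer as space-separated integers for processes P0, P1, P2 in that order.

Op 1: fork(P0) -> P1. 2 ppages; refcounts: pp0:2 pp1:2
Op 2: write(P0, v0, 184). refcount(pp0)=2>1 -> COPY to pp2. 3 ppages; refcounts: pp0:1 pp1:2 pp2:1
Op 3: write(P0, v0, 147). refcount(pp2)=1 -> write in place. 3 ppages; refcounts: pp0:1 pp1:2 pp2:1
Op 4: read(P1, v1) -> 48. No state change.
Op 5: fork(P1) -> P2. 3 ppages; refcounts: pp0:2 pp1:3 pp2:1
Op 6: write(P2, v0, 181). refcount(pp0)=2>1 -> COPY to pp3. 4 ppages; refcounts: pp0:1 pp1:3 pp2:1 pp3:1
P0: v0 -> pp2 = 147
P1: v0 -> pp0 = 48
P2: v0 -> pp3 = 181

Answer: 147 48 181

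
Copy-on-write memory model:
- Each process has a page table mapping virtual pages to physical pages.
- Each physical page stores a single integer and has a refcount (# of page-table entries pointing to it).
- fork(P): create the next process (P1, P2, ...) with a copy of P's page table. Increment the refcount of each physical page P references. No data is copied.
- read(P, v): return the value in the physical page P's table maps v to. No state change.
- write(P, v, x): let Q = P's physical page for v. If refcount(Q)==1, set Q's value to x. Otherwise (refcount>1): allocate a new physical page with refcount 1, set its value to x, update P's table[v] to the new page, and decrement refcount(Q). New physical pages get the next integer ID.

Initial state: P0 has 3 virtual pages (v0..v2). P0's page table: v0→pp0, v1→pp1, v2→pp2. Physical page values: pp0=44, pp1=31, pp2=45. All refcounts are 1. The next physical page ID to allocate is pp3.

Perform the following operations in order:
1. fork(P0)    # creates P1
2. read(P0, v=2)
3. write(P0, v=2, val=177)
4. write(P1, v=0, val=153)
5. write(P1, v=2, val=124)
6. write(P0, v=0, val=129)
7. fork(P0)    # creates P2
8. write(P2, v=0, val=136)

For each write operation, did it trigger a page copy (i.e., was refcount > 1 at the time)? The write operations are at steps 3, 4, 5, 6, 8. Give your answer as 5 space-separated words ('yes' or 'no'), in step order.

Op 1: fork(P0) -> P1. 3 ppages; refcounts: pp0:2 pp1:2 pp2:2
Op 2: read(P0, v2) -> 45. No state change.
Op 3: write(P0, v2, 177). refcount(pp2)=2>1 -> COPY to pp3. 4 ppages; refcounts: pp0:2 pp1:2 pp2:1 pp3:1
Op 4: write(P1, v0, 153). refcount(pp0)=2>1 -> COPY to pp4. 5 ppages; refcounts: pp0:1 pp1:2 pp2:1 pp3:1 pp4:1
Op 5: write(P1, v2, 124). refcount(pp2)=1 -> write in place. 5 ppages; refcounts: pp0:1 pp1:2 pp2:1 pp3:1 pp4:1
Op 6: write(P0, v0, 129). refcount(pp0)=1 -> write in place. 5 ppages; refcounts: pp0:1 pp1:2 pp2:1 pp3:1 pp4:1
Op 7: fork(P0) -> P2. 5 ppages; refcounts: pp0:2 pp1:3 pp2:1 pp3:2 pp4:1
Op 8: write(P2, v0, 136). refcount(pp0)=2>1 -> COPY to pp5. 6 ppages; refcounts: pp0:1 pp1:3 pp2:1 pp3:2 pp4:1 pp5:1

yes yes no no yes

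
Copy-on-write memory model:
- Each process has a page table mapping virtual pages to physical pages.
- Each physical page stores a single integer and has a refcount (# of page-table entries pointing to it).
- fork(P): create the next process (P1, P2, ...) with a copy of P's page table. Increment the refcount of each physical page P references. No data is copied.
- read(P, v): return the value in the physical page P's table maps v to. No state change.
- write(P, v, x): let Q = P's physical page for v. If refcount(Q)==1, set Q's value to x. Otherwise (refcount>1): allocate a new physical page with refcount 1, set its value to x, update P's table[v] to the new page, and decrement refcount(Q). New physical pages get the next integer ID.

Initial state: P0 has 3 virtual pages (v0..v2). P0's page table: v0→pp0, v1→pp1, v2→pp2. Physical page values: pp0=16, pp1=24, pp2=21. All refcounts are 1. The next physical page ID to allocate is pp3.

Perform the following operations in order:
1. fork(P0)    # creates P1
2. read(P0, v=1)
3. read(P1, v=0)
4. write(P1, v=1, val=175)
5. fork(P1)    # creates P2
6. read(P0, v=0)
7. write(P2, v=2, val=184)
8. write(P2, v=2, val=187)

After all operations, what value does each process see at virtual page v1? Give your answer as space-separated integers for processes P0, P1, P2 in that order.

Op 1: fork(P0) -> P1. 3 ppages; refcounts: pp0:2 pp1:2 pp2:2
Op 2: read(P0, v1) -> 24. No state change.
Op 3: read(P1, v0) -> 16. No state change.
Op 4: write(P1, v1, 175). refcount(pp1)=2>1 -> COPY to pp3. 4 ppages; refcounts: pp0:2 pp1:1 pp2:2 pp3:1
Op 5: fork(P1) -> P2. 4 ppages; refcounts: pp0:3 pp1:1 pp2:3 pp3:2
Op 6: read(P0, v0) -> 16. No state change.
Op 7: write(P2, v2, 184). refcount(pp2)=3>1 -> COPY to pp4. 5 ppages; refcounts: pp0:3 pp1:1 pp2:2 pp3:2 pp4:1
Op 8: write(P2, v2, 187). refcount(pp4)=1 -> write in place. 5 ppages; refcounts: pp0:3 pp1:1 pp2:2 pp3:2 pp4:1
P0: v1 -> pp1 = 24
P1: v1 -> pp3 = 175
P2: v1 -> pp3 = 175

Answer: 24 175 175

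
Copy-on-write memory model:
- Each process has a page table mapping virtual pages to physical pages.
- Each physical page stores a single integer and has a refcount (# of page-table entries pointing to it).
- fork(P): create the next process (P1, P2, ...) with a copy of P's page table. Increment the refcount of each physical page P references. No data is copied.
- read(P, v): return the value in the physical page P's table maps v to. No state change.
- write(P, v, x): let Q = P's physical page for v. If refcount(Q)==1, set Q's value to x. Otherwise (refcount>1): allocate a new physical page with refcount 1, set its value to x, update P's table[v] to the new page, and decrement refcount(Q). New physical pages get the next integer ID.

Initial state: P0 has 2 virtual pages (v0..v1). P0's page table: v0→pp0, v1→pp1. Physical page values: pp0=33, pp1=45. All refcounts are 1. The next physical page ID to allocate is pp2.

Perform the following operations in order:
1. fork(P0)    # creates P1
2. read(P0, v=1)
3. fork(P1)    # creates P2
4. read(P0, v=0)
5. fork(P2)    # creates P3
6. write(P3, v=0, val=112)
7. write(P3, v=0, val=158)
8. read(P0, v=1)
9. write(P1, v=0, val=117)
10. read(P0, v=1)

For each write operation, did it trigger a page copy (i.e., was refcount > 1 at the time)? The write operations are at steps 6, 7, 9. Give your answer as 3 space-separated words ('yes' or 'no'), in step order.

Op 1: fork(P0) -> P1. 2 ppages; refcounts: pp0:2 pp1:2
Op 2: read(P0, v1) -> 45. No state change.
Op 3: fork(P1) -> P2. 2 ppages; refcounts: pp0:3 pp1:3
Op 4: read(P0, v0) -> 33. No state change.
Op 5: fork(P2) -> P3. 2 ppages; refcounts: pp0:4 pp1:4
Op 6: write(P3, v0, 112). refcount(pp0)=4>1 -> COPY to pp2. 3 ppages; refcounts: pp0:3 pp1:4 pp2:1
Op 7: write(P3, v0, 158). refcount(pp2)=1 -> write in place. 3 ppages; refcounts: pp0:3 pp1:4 pp2:1
Op 8: read(P0, v1) -> 45. No state change.
Op 9: write(P1, v0, 117). refcount(pp0)=3>1 -> COPY to pp3. 4 ppages; refcounts: pp0:2 pp1:4 pp2:1 pp3:1
Op 10: read(P0, v1) -> 45. No state change.

yes no yes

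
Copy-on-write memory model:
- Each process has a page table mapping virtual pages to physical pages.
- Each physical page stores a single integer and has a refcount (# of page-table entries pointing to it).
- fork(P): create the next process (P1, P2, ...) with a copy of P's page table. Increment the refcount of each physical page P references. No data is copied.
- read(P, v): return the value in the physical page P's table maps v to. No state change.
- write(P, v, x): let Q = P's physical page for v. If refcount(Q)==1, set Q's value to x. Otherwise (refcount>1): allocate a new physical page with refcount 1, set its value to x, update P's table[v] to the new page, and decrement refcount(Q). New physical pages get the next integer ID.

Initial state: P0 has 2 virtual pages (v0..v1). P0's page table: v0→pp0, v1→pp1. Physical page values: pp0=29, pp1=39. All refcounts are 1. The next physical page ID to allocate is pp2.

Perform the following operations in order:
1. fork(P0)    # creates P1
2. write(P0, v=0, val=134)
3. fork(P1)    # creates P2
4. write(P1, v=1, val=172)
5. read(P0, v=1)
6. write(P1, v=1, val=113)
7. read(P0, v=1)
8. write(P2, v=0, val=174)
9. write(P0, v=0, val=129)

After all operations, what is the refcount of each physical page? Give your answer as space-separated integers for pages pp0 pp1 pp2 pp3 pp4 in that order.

Answer: 1 2 1 1 1

Derivation:
Op 1: fork(P0) -> P1. 2 ppages; refcounts: pp0:2 pp1:2
Op 2: write(P0, v0, 134). refcount(pp0)=2>1 -> COPY to pp2. 3 ppages; refcounts: pp0:1 pp1:2 pp2:1
Op 3: fork(P1) -> P2. 3 ppages; refcounts: pp0:2 pp1:3 pp2:1
Op 4: write(P1, v1, 172). refcount(pp1)=3>1 -> COPY to pp3. 4 ppages; refcounts: pp0:2 pp1:2 pp2:1 pp3:1
Op 5: read(P0, v1) -> 39. No state change.
Op 6: write(P1, v1, 113). refcount(pp3)=1 -> write in place. 4 ppages; refcounts: pp0:2 pp1:2 pp2:1 pp3:1
Op 7: read(P0, v1) -> 39. No state change.
Op 8: write(P2, v0, 174). refcount(pp0)=2>1 -> COPY to pp4. 5 ppages; refcounts: pp0:1 pp1:2 pp2:1 pp3:1 pp4:1
Op 9: write(P0, v0, 129). refcount(pp2)=1 -> write in place. 5 ppages; refcounts: pp0:1 pp1:2 pp2:1 pp3:1 pp4:1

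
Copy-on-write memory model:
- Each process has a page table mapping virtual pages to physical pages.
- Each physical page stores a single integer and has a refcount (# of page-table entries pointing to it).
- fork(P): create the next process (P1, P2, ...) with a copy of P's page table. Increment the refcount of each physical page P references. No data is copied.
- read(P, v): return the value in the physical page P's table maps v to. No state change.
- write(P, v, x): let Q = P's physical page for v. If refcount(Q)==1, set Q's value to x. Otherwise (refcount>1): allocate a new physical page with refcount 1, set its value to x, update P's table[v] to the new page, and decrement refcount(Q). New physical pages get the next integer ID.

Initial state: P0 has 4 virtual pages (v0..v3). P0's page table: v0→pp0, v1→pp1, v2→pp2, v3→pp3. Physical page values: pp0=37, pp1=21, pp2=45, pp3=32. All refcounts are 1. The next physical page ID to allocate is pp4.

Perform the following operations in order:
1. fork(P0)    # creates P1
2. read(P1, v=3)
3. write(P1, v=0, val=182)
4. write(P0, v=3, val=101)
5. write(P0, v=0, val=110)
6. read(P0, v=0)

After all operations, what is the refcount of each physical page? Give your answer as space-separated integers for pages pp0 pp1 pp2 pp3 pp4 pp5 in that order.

Answer: 1 2 2 1 1 1

Derivation:
Op 1: fork(P0) -> P1. 4 ppages; refcounts: pp0:2 pp1:2 pp2:2 pp3:2
Op 2: read(P1, v3) -> 32. No state change.
Op 3: write(P1, v0, 182). refcount(pp0)=2>1 -> COPY to pp4. 5 ppages; refcounts: pp0:1 pp1:2 pp2:2 pp3:2 pp4:1
Op 4: write(P0, v3, 101). refcount(pp3)=2>1 -> COPY to pp5. 6 ppages; refcounts: pp0:1 pp1:2 pp2:2 pp3:1 pp4:1 pp5:1
Op 5: write(P0, v0, 110). refcount(pp0)=1 -> write in place. 6 ppages; refcounts: pp0:1 pp1:2 pp2:2 pp3:1 pp4:1 pp5:1
Op 6: read(P0, v0) -> 110. No state change.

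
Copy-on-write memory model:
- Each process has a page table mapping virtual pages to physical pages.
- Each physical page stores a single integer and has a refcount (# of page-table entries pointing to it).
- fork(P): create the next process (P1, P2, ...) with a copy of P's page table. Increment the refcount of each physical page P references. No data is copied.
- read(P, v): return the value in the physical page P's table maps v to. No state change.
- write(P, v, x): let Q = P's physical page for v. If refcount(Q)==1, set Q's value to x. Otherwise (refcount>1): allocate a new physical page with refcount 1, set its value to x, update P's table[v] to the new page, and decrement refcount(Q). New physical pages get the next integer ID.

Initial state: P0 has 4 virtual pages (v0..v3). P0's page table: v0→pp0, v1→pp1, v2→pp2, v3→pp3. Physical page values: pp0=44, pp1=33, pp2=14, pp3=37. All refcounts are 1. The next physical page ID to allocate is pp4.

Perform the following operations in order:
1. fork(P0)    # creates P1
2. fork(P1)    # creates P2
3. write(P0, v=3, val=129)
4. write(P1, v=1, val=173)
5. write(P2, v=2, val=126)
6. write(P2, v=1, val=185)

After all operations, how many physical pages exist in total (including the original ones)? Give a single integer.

Answer: 8

Derivation:
Op 1: fork(P0) -> P1. 4 ppages; refcounts: pp0:2 pp1:2 pp2:2 pp3:2
Op 2: fork(P1) -> P2. 4 ppages; refcounts: pp0:3 pp1:3 pp2:3 pp3:3
Op 3: write(P0, v3, 129). refcount(pp3)=3>1 -> COPY to pp4. 5 ppages; refcounts: pp0:3 pp1:3 pp2:3 pp3:2 pp4:1
Op 4: write(P1, v1, 173). refcount(pp1)=3>1 -> COPY to pp5. 6 ppages; refcounts: pp0:3 pp1:2 pp2:3 pp3:2 pp4:1 pp5:1
Op 5: write(P2, v2, 126). refcount(pp2)=3>1 -> COPY to pp6. 7 ppages; refcounts: pp0:3 pp1:2 pp2:2 pp3:2 pp4:1 pp5:1 pp6:1
Op 6: write(P2, v1, 185). refcount(pp1)=2>1 -> COPY to pp7. 8 ppages; refcounts: pp0:3 pp1:1 pp2:2 pp3:2 pp4:1 pp5:1 pp6:1 pp7:1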